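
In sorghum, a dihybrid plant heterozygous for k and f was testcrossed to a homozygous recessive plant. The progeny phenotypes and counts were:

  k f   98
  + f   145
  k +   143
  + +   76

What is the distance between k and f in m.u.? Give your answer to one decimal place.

The two most frequent classes, + f (145) and k + (143), are the parental types, so the F1 was + f / k +.
The recombinant classes are + + and k f: 76 + 98 = 174.
Recombination frequency = 174/462 = 0.3766 ≈ 37.7%, i.e. 37.7 m.u.

37.7 m.u.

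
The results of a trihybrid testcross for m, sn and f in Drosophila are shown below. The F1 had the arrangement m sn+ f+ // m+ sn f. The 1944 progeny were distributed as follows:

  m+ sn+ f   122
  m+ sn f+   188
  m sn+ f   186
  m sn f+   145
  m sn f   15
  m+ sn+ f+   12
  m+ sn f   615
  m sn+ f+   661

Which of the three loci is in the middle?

The two rarest classes, m+ sn+ f+ and m sn f, are the double crossovers. Comparing them with the parentals, only the m allele has switched, so m is the middle locus and the order is sn – m – f.

m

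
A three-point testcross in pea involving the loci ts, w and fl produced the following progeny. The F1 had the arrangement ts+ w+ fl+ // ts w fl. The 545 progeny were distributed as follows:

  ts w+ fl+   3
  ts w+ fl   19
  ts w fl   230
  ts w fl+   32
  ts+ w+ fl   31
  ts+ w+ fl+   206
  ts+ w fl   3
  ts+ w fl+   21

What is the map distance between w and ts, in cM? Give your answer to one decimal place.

The two rarest classes, ts w+ fl+ and ts+ w fl, are the double crossovers. Comparing them with the parentals, only the ts allele has switched, so ts is the middle locus and the order is fl – ts – w.
Crossovers in the ts–w interval produce the single-crossover classes ts+ w fl+ and ts w+ fl (21 + 19 = 40) plus the double crossovers (6).
RF(ts–w) = (40 + 6) / 545 = 46/545 = 0.0844 → 8.4 cM.

8.4 cM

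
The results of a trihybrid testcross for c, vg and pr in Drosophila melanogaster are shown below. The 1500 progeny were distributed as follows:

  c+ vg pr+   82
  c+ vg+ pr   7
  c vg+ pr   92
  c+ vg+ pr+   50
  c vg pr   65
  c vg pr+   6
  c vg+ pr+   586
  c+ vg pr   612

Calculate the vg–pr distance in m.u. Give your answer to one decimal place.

The two most frequent reciprocal classes, c+ vg pr and c vg+ pr+, are the parental types, so the F1 was c+ vg pr / c vg+ pr+.
The two rarest classes, c+ vg+ pr and c vg pr+, are the double crossovers. Comparing them with the parentals, only the vg allele has switched, so vg is the middle locus and the order is pr – vg – c.
Crossovers in the pr–vg interval produce the single-crossover classes c+ vg pr+ and c vg+ pr (82 + 92 = 174) plus the double crossovers (13).
RF(pr–vg) = (174 + 13) / 1500 = 187/1500 = 0.1247 → 12.5 m.u.

12.5 m.u.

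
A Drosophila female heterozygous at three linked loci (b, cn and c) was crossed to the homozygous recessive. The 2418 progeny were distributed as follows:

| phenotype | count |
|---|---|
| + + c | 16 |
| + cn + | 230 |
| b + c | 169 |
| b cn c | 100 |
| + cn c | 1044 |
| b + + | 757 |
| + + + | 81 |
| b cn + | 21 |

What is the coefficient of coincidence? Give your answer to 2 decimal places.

0.94

The two most frequent reciprocal classes, b + + and + cn c, are the parental types, so the F1 was b + + / + cn c.
The two rarest classes, b cn + and + + c, are the double crossovers. Comparing them with the parentals, only the cn allele has switched, so cn is the middle locus and the order is b – cn – c.
b–cn: (181 + 37)/2418 = 0.0902; cn–c: (399 + 37)/2418 = 0.1803.
Expected DCO frequency = 0.0902 × 0.1803 ≈ 0.01626; observed = 37/2418 ≈ 0.01530.
Coefficient of coincidence = 0.01530/0.01626 ≈ 0.94.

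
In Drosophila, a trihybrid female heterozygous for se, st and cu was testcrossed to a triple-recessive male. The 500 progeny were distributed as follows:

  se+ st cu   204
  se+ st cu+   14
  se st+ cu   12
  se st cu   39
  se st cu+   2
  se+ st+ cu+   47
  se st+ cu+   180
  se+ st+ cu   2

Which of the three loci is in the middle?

st

The two most frequent reciprocal classes, se+ st cu and se st+ cu+, are the parental types, so the F1 was se+ st cu / se st+ cu+.
The two rarest classes, se+ st+ cu and se st cu+, are the double crossovers. Comparing them with the parentals, only the st allele has switched, so st is the middle locus and the order is se – st – cu.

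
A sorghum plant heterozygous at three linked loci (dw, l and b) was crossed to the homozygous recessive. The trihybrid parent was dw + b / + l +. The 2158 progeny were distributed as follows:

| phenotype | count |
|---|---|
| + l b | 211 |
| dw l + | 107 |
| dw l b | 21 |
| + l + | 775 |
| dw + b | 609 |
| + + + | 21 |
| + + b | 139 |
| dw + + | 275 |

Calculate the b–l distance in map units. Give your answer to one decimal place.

24.5 map units

The two rarest classes, dw l b and + + +, are the double crossovers. Comparing them with the parentals, only the l allele has switched, so l is the middle locus and the order is b – l – dw.
Crossovers in the b–l interval produce the single-crossover classes dw + + and + l b (275 + 211 = 486) plus the double crossovers (42).
RF(b–l) = (486 + 42) / 2158 = 528/2158 = 0.2447 → 24.5 map units.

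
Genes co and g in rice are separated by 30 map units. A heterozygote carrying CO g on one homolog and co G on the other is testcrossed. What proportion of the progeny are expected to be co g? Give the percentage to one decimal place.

A map distance of 30 map units corresponds to a recombination frequency of 0.300.
The F1 is CO g / co G, so co g is a recombinant gamete class with expected frequency r/2 = 0.300/2 = 0.1500.
That is 0.1500 = 15.0% of the progeny.

15.0%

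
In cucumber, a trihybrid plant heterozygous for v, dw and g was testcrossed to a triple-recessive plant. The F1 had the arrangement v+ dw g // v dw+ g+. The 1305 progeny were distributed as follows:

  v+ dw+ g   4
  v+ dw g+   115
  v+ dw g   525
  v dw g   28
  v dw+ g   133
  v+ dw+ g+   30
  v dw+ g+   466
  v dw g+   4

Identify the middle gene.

dw

The two rarest classes, v+ dw+ g and v dw g+, are the double crossovers. Comparing them with the parentals, only the dw allele has switched, so dw is the middle locus and the order is v – dw – g.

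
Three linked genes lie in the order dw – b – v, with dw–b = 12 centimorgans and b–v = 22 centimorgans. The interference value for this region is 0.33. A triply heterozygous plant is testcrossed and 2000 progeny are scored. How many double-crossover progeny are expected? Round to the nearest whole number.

35

Map distances give recombination frequencies of 0.120 and 0.220 for the two intervals.
With interference 0.33 (so coincidence = 0.67), expected double-crossover frequency = 0.120 × 0.220 × 0.67 = 0.01769.
Expected number = 0.01769 × 2000 = 35.38 ≈ 35.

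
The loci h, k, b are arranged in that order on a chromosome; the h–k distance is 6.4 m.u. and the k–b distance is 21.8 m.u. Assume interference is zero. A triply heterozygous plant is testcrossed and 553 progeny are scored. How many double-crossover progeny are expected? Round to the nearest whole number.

Map distances give recombination frequencies of 0.064 and 0.218 for the two intervals.
With no interference, expected double-crossover frequency = 0.064 × 0.218 = 0.01395.
Expected number = 0.01395 × 553 = 7.72 ≈ 8.

8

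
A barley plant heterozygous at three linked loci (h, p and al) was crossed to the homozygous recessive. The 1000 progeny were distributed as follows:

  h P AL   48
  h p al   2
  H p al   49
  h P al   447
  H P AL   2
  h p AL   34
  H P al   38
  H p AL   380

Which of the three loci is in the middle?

p

The two most frequent reciprocal classes, H p AL and h P al, are the parental types, so the F1 was H p AL / h P al.
The two rarest classes, H P AL and h p al, are the double crossovers. Comparing them with the parentals, only the p allele has switched, so p is the middle locus and the order is h – p – al.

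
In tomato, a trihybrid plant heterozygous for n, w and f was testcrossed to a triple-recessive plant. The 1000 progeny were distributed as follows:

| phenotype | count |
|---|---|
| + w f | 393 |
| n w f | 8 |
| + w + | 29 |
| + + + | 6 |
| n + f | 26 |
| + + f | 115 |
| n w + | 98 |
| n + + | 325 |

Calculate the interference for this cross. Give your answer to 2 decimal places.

The two most frequent reciprocal classes, n + + and + w f, are the parental types, so the F1 was n + + / + w f.
The two rarest classes, + + + and n w f, are the double crossovers. Comparing them with the parentals, only the n allele has switched, so n is the middle locus and the order is w – n – f.
w–n: (213 + 14)/1000 = 0.2270; n–f: (55 + 14)/1000 = 0.0690.
Expected DCO frequency = 0.2270 × 0.0690 ≈ 0.01566; observed = 14/1000 ≈ 0.01400.
Coefficient of coincidence = 0.01400/0.01566 ≈ 0.89; interference = 1 − 0.89 = 0.11.

0.11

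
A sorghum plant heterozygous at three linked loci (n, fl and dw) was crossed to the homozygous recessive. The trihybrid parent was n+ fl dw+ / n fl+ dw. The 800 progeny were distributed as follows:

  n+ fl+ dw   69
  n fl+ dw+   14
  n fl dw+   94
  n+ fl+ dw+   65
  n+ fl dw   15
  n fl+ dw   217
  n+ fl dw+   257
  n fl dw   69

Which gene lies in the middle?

dw

The two rarest classes, n+ fl dw and n fl+ dw+, are the double crossovers. Comparing them with the parentals, only the dw allele has switched, so dw is the middle locus and the order is n – dw – fl.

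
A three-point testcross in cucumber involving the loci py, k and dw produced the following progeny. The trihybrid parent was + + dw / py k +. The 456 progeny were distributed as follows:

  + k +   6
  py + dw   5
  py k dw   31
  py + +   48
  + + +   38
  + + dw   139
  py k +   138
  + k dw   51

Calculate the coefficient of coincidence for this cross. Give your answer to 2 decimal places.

The two rarest classes, py + dw and + k +, are the double crossovers. Comparing them with the parentals, only the py allele has switched, so py is the middle locus and the order is dw – py – k.
dw–py: (69 + 11)/456 = 0.1754; py–k: (99 + 11)/456 = 0.2412.
Expected DCO frequency = 0.1754 × 0.2412 ≈ 0.04231; observed = 11/456 ≈ 0.02412.
Coefficient of coincidence = 0.02412/0.04231 ≈ 0.57.

0.57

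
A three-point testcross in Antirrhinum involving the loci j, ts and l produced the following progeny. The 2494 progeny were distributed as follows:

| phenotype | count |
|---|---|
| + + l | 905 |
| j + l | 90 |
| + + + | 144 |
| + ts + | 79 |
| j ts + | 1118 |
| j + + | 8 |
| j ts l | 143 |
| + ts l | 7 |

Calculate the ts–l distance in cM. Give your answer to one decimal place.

12.1 cM

The two most frequent reciprocal classes, j ts + and + + l, are the parental types, so the F1 was j ts + / + + l.
The two rarest classes, j + + and + ts l, are the double crossovers. Comparing them with the parentals, only the ts allele has switched, so ts is the middle locus and the order is l – ts – j.
Crossovers in the l–ts interval produce the single-crossover classes j ts l and + + + (143 + 144 = 287) plus the double crossovers (15).
RF(l–ts) = (287 + 15) / 2494 = 302/2494 = 0.1211 → 12.1 cM.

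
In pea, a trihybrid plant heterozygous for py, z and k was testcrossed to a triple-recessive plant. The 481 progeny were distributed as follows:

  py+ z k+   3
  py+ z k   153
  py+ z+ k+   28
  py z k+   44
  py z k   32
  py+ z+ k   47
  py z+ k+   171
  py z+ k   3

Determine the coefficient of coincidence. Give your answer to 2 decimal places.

The two most frequent reciprocal classes, py+ z k and py z+ k+, are the parental types, so the F1 was py+ z k / py z+ k+.
The two rarest classes, py+ z k+ and py z+ k, are the double crossovers. Comparing them with the parentals, only the k allele has switched, so k is the middle locus and the order is z – k – py.
z–k: (91 + 6)/481 = 0.2017; k–py: (60 + 6)/481 = 0.1372.
Expected DCO frequency = 0.2017 × 0.1372 ≈ 0.02767; observed = 6/481 ≈ 0.01247.
Coefficient of coincidence = 0.01247/0.02767 ≈ 0.45.

0.45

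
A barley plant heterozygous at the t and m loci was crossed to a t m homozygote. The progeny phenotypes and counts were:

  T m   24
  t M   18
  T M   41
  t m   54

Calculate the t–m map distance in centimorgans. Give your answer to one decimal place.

The two most frequent classes, T M (41) and t m (54), are the parental types, so the F1 was T M / t m.
The recombinant classes are T m and t M: 24 + 18 = 42.
Recombination frequency = 42/137 = 0.3066 ≈ 30.7%, i.e. 30.7 centimorgans.

30.7 centimorgans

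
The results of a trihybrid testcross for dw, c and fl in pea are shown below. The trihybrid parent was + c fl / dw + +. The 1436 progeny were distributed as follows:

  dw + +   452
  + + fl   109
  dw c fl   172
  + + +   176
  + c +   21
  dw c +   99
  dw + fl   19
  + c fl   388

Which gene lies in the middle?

fl

The two rarest classes, + c + and dw + fl, are the double crossovers. Comparing them with the parentals, only the fl allele has switched, so fl is the middle locus and the order is c – fl – dw.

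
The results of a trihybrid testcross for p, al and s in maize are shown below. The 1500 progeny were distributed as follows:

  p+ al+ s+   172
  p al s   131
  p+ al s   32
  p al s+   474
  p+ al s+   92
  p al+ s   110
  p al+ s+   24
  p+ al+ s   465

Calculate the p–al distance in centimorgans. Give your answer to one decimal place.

17.2 centimorgans

The two most frequent reciprocal classes, p al s+ and p+ al+ s, are the parental types, so the F1 was p al s+ / p+ al+ s.
The two rarest classes, p al+ s+ and p+ al s, are the double crossovers. Comparing them with the parentals, only the al allele has switched, so al is the middle locus and the order is p – al – s.
Crossovers in the p–al interval produce the single-crossover classes p+ al s+ and p al+ s (92 + 110 = 202) plus the double crossovers (56).
RF(p–al) = (202 + 56) / 1500 = 258/1500 = 0.1720 → 17.2 centimorgans.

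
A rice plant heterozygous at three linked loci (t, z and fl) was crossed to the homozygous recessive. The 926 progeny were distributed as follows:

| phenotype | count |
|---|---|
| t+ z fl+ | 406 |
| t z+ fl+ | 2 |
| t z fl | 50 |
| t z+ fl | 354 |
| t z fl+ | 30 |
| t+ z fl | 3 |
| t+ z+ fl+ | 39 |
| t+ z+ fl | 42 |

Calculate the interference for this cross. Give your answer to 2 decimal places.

0.36

The two most frequent reciprocal classes, t z+ fl and t+ z fl+, are the parental types, so the F1 was t z+ fl / t+ z fl+.
The two rarest classes, t z+ fl+ and t+ z fl, are the double crossovers. Comparing them with the parentals, only the fl allele has switched, so fl is the middle locus and the order is t – fl – z.
t–fl: (72 + 5)/926 = 0.0832; fl–z: (89 + 5)/926 = 0.1015.
Expected DCO frequency = 0.0832 × 0.1015 ≈ 0.00844; observed = 5/926 ≈ 0.00540.
Coefficient of coincidence = 0.00540/0.00844 ≈ 0.64; interference = 1 − 0.64 = 0.36.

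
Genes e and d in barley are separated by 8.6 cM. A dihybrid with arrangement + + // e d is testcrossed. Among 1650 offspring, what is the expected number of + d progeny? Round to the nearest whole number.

A map distance of 8.6 cM corresponds to a recombination frequency of 0.086.
The F1 is + + / e d, so + d is a recombinant gamete class with expected frequency r/2 = 0.086/2 = 0.0430.
Expected number = 0.0430 × 1650 = 70.95 ≈ 71.

71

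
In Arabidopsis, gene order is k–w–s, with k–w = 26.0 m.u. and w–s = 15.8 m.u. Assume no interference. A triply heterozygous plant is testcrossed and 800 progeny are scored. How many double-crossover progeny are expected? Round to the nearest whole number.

33

Map distances give recombination frequencies of 0.260 and 0.158 for the two intervals.
With no interference, expected double-crossover frequency = 0.260 × 0.158 = 0.04108.
Expected number = 0.04108 × 800 = 32.86 ≈ 33.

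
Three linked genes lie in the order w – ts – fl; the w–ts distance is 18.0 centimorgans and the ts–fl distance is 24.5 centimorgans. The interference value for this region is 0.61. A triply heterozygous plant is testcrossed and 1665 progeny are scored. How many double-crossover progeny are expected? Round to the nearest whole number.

29

Map distances give recombination frequencies of 0.180 and 0.245 for the two intervals.
With interference 0.61 (so coincidence = 0.39), expected double-crossover frequency = 0.180 × 0.245 × 0.39 = 0.01720.
Expected number = 0.01720 × 1665 = 28.64 ≈ 29.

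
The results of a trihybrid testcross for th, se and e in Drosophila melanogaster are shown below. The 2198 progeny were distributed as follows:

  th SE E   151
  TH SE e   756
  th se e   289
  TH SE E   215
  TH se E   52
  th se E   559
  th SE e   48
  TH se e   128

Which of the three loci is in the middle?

The two most frequent reciprocal classes, TH SE e and th se E, are the parental types, so the F1 was TH SE e / th se E.
The two rarest classes, th SE e and TH se E, are the double crossovers. Comparing them with the parentals, only the th allele has switched, so th is the middle locus and the order is se – th – e.

th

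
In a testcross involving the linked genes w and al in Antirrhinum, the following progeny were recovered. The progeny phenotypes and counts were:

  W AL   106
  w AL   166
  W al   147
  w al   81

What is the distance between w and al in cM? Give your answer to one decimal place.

37.4 cM

The two most frequent classes, W al (147) and w AL (166), are the parental types, so the F1 was W al / w AL.
The recombinant classes are W AL and w al: 106 + 81 = 187.
Recombination frequency = 187/500 = 0.3740 ≈ 37.4%, i.e. 37.4 cM.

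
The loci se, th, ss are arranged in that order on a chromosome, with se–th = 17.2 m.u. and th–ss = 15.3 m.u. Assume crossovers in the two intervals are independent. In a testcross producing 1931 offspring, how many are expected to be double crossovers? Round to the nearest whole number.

Map distances give recombination frequencies of 0.172 and 0.153 for the two intervals.
With no interference, expected double-crossover frequency = 0.172 × 0.153 = 0.02632.
Expected number = 0.02632 × 1931 = 50.82 ≈ 51.

51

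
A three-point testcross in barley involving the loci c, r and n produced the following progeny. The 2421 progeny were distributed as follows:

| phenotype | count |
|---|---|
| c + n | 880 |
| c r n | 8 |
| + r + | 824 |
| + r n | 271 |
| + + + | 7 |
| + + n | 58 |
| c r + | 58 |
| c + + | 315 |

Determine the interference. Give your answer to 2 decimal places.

0.54

The two most frequent reciprocal classes, + r + and c + n, are the parental types, so the F1 was + r + / c + n.
The two rarest classes, + + + and c r n, are the double crossovers. Comparing them with the parentals, only the r allele has switched, so r is the middle locus and the order is c – r – n.
c–r: (116 + 15)/2421 = 0.0541; r–n: (586 + 15)/2421 = 0.2482.
Expected DCO frequency = 0.0541 × 0.2482 ≈ 0.01343; observed = 15/2421 ≈ 0.00620.
Coefficient of coincidence = 0.00620/0.01343 ≈ 0.46; interference = 1 − 0.46 = 0.54.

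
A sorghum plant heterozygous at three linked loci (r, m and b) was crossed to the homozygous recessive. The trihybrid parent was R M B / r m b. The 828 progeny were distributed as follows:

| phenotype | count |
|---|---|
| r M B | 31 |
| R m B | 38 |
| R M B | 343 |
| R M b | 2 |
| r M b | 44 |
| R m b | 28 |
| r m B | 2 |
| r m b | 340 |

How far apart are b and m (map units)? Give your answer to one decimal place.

The two rarest classes, R M b and r m B, are the double crossovers. Comparing them with the parentals, only the b allele has switched, so b is the middle locus and the order is r – b – m.
Crossovers in the b–m interval produce the single-crossover classes R m B and r M b (38 + 44 = 82) plus the double crossovers (4).
RF(b–m) = (82 + 4) / 828 = 86/828 = 0.1039 → 10.4 map units.

10.4 map units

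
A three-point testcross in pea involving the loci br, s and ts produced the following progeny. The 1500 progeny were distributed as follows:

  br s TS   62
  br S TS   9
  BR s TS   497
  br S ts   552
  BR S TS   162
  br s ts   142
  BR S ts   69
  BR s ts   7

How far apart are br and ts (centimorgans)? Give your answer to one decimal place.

The two most frequent reciprocal classes, br S ts and BR s TS, are the parental types, so the F1 was br S ts / BR s TS.
The two rarest classes, br S TS and BR s ts, are the double crossovers. Comparing them with the parentals, only the ts allele has switched, so ts is the middle locus and the order is s – ts – br.
Crossovers in the ts–br interval produce the single-crossover classes BR S ts and br s TS (69 + 62 = 131) plus the double crossovers (16).
RF(ts–br) = (131 + 16) / 1500 = 147/1500 = 0.0980 → 9.8 centimorgans.

9.8 centimorgans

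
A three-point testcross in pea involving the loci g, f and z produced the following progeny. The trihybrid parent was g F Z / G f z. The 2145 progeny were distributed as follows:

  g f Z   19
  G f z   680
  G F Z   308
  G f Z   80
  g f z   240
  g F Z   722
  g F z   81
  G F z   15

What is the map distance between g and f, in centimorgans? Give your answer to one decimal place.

27.1 centimorgans

The two rarest classes, g f Z and G F z, are the double crossovers. Comparing them with the parentals, only the f allele has switched, so f is the middle locus and the order is g – f – z.
Crossovers in the g–f interval produce the single-crossover classes G F Z and g f z (308 + 240 = 548) plus the double crossovers (34).
RF(g–f) = (548 + 34) / 2145 = 582/2145 = 0.2713 → 27.1 centimorgans.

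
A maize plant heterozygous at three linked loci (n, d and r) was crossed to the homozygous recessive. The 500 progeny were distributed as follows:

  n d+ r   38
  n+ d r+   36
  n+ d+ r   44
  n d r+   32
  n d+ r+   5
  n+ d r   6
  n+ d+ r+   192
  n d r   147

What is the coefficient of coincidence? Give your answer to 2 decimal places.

The two most frequent reciprocal classes, n+ d+ r+ and n d r, are the parental types, so the F1 was n+ d+ r+ / n d r.
The two rarest classes, n d+ r+ and n+ d r, are the double crossovers. Comparing them with the parentals, only the n allele has switched, so n is the middle locus and the order is r – n – d.
r–n: (76 + 11)/500 = 0.1740; n–d: (74 + 11)/500 = 0.1700.
Expected DCO frequency = 0.1740 × 0.1700 ≈ 0.02958; observed = 11/500 ≈ 0.02200.
Coefficient of coincidence = 0.02200/0.02958 ≈ 0.74.

0.74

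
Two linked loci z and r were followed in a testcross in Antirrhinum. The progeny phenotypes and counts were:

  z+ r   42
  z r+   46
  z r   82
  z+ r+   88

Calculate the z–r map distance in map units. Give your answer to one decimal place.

The two most frequent classes, z+ r+ (88) and z r (82), are the parental types, so the F1 was z+ r+ / z r.
The recombinant classes are z+ r and z r+: 42 + 46 = 88.
Recombination frequency = 88/258 = 0.3411 ≈ 34.1%, i.e. 34.1 map units.

34.1 map units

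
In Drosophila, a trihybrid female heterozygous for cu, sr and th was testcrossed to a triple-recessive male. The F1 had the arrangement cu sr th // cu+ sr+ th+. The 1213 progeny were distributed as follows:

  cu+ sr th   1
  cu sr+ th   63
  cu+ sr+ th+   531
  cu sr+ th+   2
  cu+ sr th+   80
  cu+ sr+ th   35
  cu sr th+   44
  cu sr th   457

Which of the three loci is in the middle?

The two rarest classes, cu+ sr th and cu sr+ th+, are the double crossovers. Comparing them with the parentals, only the cu allele has switched, so cu is the middle locus and the order is sr – cu – th.

cu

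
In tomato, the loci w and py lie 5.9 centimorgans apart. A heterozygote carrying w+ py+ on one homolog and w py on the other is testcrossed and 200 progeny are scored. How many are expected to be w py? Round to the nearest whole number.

A map distance of 5.9 centimorgans corresponds to a recombination frequency of 0.059.
The F1 is w+ py+ / w py, so w py is a parental gamete class with expected frequency (1 − r)/2 = 0.941/2 = 0.4705.
Expected number = 0.4705 × 200 = 94.10 ≈ 94.

94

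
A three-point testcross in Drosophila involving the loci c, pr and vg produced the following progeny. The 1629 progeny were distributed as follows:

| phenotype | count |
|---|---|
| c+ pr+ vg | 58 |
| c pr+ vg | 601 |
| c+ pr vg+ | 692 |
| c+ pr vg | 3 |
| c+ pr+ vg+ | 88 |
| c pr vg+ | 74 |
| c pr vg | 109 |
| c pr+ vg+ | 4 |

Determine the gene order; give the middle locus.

vg

The two most frequent reciprocal classes, c pr+ vg and c+ pr vg+, are the parental types, so the F1 was c pr+ vg / c+ pr vg+.
The two rarest classes, c pr+ vg+ and c+ pr vg, are the double crossovers. Comparing them with the parentals, only the vg allele has switched, so vg is the middle locus and the order is c – vg – pr.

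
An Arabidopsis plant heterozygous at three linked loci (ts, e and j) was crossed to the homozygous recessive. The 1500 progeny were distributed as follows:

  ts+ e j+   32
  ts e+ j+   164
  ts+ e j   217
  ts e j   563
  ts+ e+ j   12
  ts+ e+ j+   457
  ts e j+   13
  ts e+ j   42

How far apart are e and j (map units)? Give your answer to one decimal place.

The two most frequent reciprocal classes, ts e j and ts+ e+ j+, are the parental types, so the F1 was ts e j / ts+ e+ j+.
The two rarest classes, ts e j+ and ts+ e+ j, are the double crossovers. Comparing them with the parentals, only the j allele has switched, so j is the middle locus and the order is e – j – ts.
Crossovers in the e–j interval produce the single-crossover classes ts e+ j and ts+ e j+ (42 + 32 = 74) plus the double crossovers (25).
RF(e–j) = (74 + 25) / 1500 = 99/1500 = 0.0660 → 6.6 map units.

6.6 map units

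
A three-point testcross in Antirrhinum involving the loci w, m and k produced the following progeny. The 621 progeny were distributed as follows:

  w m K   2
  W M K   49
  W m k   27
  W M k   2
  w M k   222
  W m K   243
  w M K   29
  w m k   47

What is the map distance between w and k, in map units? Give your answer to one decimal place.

The two most frequent reciprocal classes, w M k and W m K, are the parental types, so the F1 was w M k / W m K.
The two rarest classes, W M k and w m K, are the double crossovers. Comparing them with the parentals, only the w allele has switched, so w is the middle locus and the order is m – w – k.
Crossovers in the w–k interval produce the single-crossover classes w M K and W m k (29 + 27 = 56) plus the double crossovers (4).
RF(w–k) = (56 + 4) / 621 = 60/621 = 0.0966 → 9.7 map units.

9.7 map units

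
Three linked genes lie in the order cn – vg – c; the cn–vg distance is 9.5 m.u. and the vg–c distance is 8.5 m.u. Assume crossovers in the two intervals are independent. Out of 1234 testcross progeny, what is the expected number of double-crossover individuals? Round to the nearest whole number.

Map distances give recombination frequencies of 0.095 and 0.085 for the two intervals.
With no interference, expected double-crossover frequency = 0.095 × 0.085 = 0.00808.
Expected number = 0.00808 × 1234 = 9.96 ≈ 10.

10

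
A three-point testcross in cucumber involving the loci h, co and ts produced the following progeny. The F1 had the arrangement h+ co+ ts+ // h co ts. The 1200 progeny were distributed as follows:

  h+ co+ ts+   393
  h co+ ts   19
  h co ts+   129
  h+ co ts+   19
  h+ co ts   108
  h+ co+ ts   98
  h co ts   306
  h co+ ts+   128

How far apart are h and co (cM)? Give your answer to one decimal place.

22.8 cM

The two rarest classes, h+ co ts+ and h co+ ts, are the double crossovers. Comparing them with the parentals, only the co allele has switched, so co is the middle locus and the order is h – co – ts.
Crossovers in the h–co interval produce the single-crossover classes h co+ ts+ and h+ co ts (128 + 108 = 236) plus the double crossovers (38).
RF(h–co) = (236 + 38) / 1200 = 274/1200 = 0.2283 → 22.8 cM.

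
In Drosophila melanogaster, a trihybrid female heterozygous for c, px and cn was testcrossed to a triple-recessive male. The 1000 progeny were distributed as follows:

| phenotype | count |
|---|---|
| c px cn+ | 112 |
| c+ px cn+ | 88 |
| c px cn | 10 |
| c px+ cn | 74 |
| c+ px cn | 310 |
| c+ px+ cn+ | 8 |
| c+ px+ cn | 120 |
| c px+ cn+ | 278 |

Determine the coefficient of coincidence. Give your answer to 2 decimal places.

The two most frequent reciprocal classes, c+ px cn and c px+ cn+, are the parental types, so the F1 was c+ px cn / c px+ cn+.
The two rarest classes, c px cn and c+ px+ cn+, are the double crossovers. Comparing them with the parentals, only the c allele has switched, so c is the middle locus and the order is px – c – cn.
px–c: (232 + 18)/1000 = 0.2500; c–cn: (162 + 18)/1000 = 0.1800.
Expected DCO frequency = 0.2500 × 0.1800 ≈ 0.04500; observed = 18/1000 ≈ 0.01800.
Coefficient of coincidence = 0.01800/0.04500 ≈ 0.40.

0.40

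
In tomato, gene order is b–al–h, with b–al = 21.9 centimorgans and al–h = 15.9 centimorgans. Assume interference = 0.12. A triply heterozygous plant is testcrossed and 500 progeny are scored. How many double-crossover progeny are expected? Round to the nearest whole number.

Map distances give recombination frequencies of 0.219 and 0.159 for the two intervals.
With interference 0.12 (so coincidence = 0.88), expected double-crossover frequency = 0.219 × 0.159 × 0.88 = 0.03064.
Expected number = 0.03064 × 500 = 15.32 ≈ 15.

15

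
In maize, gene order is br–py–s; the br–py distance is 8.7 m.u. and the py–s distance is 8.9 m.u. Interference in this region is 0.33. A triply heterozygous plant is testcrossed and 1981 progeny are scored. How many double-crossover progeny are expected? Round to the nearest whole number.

10

Map distances give recombination frequencies of 0.087 and 0.089 for the two intervals.
With interference 0.33 (so coincidence = 0.67), expected double-crossover frequency = 0.087 × 0.089 × 0.67 = 0.00519.
Expected number = 0.00519 × 1981 = 10.28 ≈ 10.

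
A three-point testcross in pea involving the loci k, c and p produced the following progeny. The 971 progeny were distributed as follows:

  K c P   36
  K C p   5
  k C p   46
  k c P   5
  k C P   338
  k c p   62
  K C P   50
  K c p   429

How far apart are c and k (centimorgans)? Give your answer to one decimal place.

The two most frequent reciprocal classes, k C P and K c p, are the parental types, so the F1 was k C P / K c p.
The two rarest classes, k c P and K C p, are the double crossovers. Comparing them with the parentals, only the c allele has switched, so c is the middle locus and the order is p – c – k.
Crossovers in the c–k interval produce the single-crossover classes K C P and k c p (50 + 62 = 112) plus the double crossovers (10).
RF(c–k) = (112 + 10) / 971 = 122/971 = 0.1256 → 12.6 centimorgans.

12.6 centimorgans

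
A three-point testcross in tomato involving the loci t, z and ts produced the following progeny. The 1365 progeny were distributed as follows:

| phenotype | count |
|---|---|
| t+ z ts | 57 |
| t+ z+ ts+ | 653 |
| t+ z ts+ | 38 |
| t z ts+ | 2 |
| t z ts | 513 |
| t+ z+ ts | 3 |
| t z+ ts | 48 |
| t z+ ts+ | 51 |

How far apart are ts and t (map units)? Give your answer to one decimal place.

8.3 map units

The two most frequent reciprocal classes, t+ z+ ts+ and t z ts, are the parental types, so the F1 was t+ z+ ts+ / t z ts.
The two rarest classes, t+ z+ ts and t z ts+, are the double crossovers. Comparing them with the parentals, only the ts allele has switched, so ts is the middle locus and the order is t – ts – z.
Crossovers in the t–ts interval produce the single-crossover classes t z+ ts+ and t+ z ts (51 + 57 = 108) plus the double crossovers (5).
RF(t–ts) = (108 + 5) / 1365 = 113/1365 = 0.0828 → 8.3 map units.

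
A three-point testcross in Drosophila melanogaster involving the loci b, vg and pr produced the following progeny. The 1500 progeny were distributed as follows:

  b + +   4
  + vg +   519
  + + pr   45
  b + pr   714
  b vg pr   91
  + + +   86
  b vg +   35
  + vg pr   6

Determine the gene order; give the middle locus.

pr

The two most frequent reciprocal classes, + vg + and b + pr, are the parental types, so the F1 was + vg + / b + pr.
The two rarest classes, + vg pr and b + +, are the double crossovers. Comparing them with the parentals, only the pr allele has switched, so pr is the middle locus and the order is vg – pr – b.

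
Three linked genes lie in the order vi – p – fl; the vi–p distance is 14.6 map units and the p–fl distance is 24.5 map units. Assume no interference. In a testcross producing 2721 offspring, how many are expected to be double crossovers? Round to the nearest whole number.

97

Map distances give recombination frequencies of 0.146 and 0.245 for the two intervals.
With no interference, expected double-crossover frequency = 0.146 × 0.245 = 0.03577.
Expected number = 0.03577 × 2721 = 97.33 ≈ 97.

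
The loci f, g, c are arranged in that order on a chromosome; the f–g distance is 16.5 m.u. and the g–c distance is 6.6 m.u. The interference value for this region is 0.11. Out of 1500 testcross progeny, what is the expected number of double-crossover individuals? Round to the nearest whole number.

Map distances give recombination frequencies of 0.165 and 0.066 for the two intervals.
With interference 0.11 (so coincidence = 0.89), expected double-crossover frequency = 0.165 × 0.066 × 0.89 = 0.00969.
Expected number = 0.00969 × 1500 = 14.54 ≈ 15.

15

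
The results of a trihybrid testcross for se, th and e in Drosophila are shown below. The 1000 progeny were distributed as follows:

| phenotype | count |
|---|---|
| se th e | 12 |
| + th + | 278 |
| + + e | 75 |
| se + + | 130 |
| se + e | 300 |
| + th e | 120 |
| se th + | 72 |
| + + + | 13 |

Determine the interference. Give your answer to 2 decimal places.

0.47

The two most frequent reciprocal classes, + th + and se + e, are the parental types, so the F1 was + th + / se + e.
The two rarest classes, + + + and se th e, are the double crossovers. Comparing them with the parentals, only the th allele has switched, so th is the middle locus and the order is se – th – e.
se–th: (147 + 25)/1000 = 0.1720; th–e: (250 + 25)/1000 = 0.2750.
Expected DCO frequency = 0.1720 × 0.2750 ≈ 0.04730; observed = 25/1000 ≈ 0.02500.
Coefficient of coincidence = 0.02500/0.04730 ≈ 0.53; interference = 1 − 0.53 = 0.47.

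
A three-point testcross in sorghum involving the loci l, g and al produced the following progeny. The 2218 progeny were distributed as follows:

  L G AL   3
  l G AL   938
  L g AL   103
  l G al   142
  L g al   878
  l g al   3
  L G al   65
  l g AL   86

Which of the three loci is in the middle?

l

The two most frequent reciprocal classes, l G AL and L g al, are the parental types, so the F1 was l G AL / L g al.
The two rarest classes, L G AL and l g al, are the double crossovers. Comparing them with the parentals, only the l allele has switched, so l is the middle locus and the order is al – l – g.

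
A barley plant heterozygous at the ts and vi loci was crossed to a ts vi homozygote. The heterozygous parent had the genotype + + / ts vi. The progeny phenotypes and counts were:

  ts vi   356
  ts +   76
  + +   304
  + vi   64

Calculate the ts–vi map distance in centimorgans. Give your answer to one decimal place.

17.5 centimorgans

The recombinant classes are + vi and ts +: 64 + 76 = 140.
Recombination frequency = 140/800 = 0.1750 ≈ 17.5%, i.e. 17.5 centimorgans.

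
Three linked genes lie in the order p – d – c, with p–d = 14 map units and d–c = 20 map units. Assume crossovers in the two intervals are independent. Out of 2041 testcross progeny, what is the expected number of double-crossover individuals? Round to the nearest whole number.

57

Map distances give recombination frequencies of 0.140 and 0.200 for the two intervals.
With no interference, expected double-crossover frequency = 0.140 × 0.200 = 0.02800.
Expected number = 0.02800 × 2041 = 57.15 ≈ 57.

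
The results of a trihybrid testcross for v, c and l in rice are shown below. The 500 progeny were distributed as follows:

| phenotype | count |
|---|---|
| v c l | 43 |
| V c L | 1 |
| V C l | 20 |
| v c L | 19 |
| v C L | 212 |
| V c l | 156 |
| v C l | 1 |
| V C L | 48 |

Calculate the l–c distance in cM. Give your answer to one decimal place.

The two most frequent reciprocal classes, V c l and v C L, are the parental types, so the F1 was V c l / v C L.
The two rarest classes, V c L and v C l, are the double crossovers. Comparing them with the parentals, only the l allele has switched, so l is the middle locus and the order is v – l – c.
Crossovers in the l–c interval produce the single-crossover classes V C l and v c L (20 + 19 = 39) plus the double crossovers (2).
RF(l–c) = (39 + 2) / 500 = 41/500 = 0.0820 → 8.2 cM.

8.2 cM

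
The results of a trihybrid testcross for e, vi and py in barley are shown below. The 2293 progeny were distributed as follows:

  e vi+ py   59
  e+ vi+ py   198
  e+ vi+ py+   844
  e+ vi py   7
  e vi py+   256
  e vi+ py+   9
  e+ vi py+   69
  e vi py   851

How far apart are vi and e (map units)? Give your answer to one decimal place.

6.3 map units

The two most frequent reciprocal classes, e vi py and e+ vi+ py+, are the parental types, so the F1 was e vi py / e+ vi+ py+.
The two rarest classes, e+ vi py and e vi+ py+, are the double crossovers. Comparing them with the parentals, only the e allele has switched, so e is the middle locus and the order is py – e – vi.
Crossovers in the e–vi interval produce the single-crossover classes e vi+ py and e+ vi py+ (59 + 69 = 128) plus the double crossovers (16).
RF(e–vi) = (128 + 16) / 2293 = 144/2293 = 0.0628 → 6.3 map units.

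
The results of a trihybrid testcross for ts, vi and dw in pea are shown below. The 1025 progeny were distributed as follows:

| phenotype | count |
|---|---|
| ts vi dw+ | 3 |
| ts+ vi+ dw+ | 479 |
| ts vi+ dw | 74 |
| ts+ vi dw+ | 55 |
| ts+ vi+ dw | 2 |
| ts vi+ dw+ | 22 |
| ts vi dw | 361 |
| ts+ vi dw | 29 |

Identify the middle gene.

dw

The two most frequent reciprocal classes, ts+ vi+ dw+ and ts vi dw, are the parental types, so the F1 was ts+ vi+ dw+ / ts vi dw.
The two rarest classes, ts+ vi+ dw and ts vi dw+, are the double crossovers. Comparing them with the parentals, only the dw allele has switched, so dw is the middle locus and the order is ts – dw – vi.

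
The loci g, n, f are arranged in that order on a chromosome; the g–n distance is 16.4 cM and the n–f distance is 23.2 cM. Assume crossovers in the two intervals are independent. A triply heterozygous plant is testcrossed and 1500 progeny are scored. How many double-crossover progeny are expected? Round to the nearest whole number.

57

Map distances give recombination frequencies of 0.164 and 0.232 for the two intervals.
With no interference, expected double-crossover frequency = 0.164 × 0.232 = 0.03805.
Expected number = 0.03805 × 1500 = 57.07 ≈ 57.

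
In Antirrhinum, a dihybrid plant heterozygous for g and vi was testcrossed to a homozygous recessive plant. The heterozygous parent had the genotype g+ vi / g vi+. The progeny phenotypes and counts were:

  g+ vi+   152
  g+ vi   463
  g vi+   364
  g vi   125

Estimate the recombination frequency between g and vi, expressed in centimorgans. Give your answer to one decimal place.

The recombinant classes are g+ vi+ and g vi: 152 + 125 = 277.
Recombination frequency = 277/1104 = 0.2509 ≈ 25.1%, i.e. 25.1 centimorgans.

25.1 centimorgans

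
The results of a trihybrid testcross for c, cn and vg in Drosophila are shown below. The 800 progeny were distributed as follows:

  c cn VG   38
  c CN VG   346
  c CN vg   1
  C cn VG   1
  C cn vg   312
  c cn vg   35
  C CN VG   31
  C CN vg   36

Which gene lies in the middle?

vg

The two most frequent reciprocal classes, C cn vg and c CN VG, are the parental types, so the F1 was C cn vg / c CN VG.
The two rarest classes, C cn VG and c CN vg, are the double crossovers. Comparing them with the parentals, only the vg allele has switched, so vg is the middle locus and the order is c – vg – cn.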